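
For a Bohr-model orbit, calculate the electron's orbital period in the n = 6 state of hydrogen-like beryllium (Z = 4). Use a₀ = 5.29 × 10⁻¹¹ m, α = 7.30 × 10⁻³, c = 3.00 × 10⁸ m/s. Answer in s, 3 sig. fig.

2.05 × 10⁻¹⁵ s

r = n²a₀/Z = 6²·5.29 × 10⁻¹¹/4 = 4.76 × 10⁻¹⁰ m
v = Zαc/n = 4·0.00730·3.00 × 10⁸/6 = 1.46 × 10⁶ m/s
T = 2πr/v = 2.05 × 10⁻¹⁵ s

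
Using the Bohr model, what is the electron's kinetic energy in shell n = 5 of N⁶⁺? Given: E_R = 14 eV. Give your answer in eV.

For a Coulomb orbit the virial theorem gives K = −E_n.
E_n = −E_R·Z²/n², so K = E_R·Z²/n² = 14 × 7²/5² = 27 eV

27 eV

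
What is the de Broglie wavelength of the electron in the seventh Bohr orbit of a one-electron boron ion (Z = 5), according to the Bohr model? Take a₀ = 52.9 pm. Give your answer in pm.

465 pm

The Bohr quantisation condition is nλ = 2πr_n.
r_n = n²a₀/Z = 518 pm
λ = 2πr_n/n = 2π·518/7 = 465 pm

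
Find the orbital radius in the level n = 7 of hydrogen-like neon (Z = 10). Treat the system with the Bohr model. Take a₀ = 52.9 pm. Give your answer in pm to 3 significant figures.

259 pm

r_n = n²a₀/Z = 7² × 52.9 / 10
    = 49 × 52.9 / 10 = 259 pm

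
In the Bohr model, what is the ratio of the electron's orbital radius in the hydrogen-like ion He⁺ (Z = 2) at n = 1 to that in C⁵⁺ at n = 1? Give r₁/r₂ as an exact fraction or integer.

r ∝ Z^-1 · n^2
r₁/r₂ = (2/6)^-1 · (1/1)^2 = 3

3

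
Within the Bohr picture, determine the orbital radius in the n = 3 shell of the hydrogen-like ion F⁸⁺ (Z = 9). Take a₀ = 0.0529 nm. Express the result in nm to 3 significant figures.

r_n = n²a₀/Z = 3² × 0.0529 / 9
    = 9 × 0.0529 / 9 = 0.0529 nm

0.0529 nm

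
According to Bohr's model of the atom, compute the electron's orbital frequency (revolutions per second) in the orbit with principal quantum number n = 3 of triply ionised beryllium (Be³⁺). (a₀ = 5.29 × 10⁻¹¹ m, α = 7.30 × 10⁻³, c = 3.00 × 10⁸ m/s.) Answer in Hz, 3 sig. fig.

3.90 × 10¹⁵ Hz

r = n²a₀/Z = 1.19 × 10⁻¹⁰ m, v = Zαc/n = 2.92 × 10⁶ m/s
f = v/(2πr) = 3.90 × 10¹⁵ Hz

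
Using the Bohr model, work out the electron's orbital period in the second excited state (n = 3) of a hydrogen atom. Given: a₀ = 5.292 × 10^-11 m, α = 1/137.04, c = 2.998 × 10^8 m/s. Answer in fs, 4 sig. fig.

r = n²a₀/Z = 3²·5.292 × 10^-11/1 = 4.763 × 10^-10 m
v = Zαc/n = 1·0.007297·2.998 × 10^8/3 = 7.292 × 10^5 m/s
T = 2πr/v = 4.104 × 10^-15 s = 4.104 fs

4.104 fs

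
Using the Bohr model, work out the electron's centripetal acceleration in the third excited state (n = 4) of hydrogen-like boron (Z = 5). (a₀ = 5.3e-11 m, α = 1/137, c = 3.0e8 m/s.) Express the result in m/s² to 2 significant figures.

r = n²a₀/Z = 1.7e-10 m, v = Zαc/n = 2.7e6 m/s
a = v²/r = (2.7e6)² / 1.7e-10 = 4.4e22 m/s²

4.4e22 m/s²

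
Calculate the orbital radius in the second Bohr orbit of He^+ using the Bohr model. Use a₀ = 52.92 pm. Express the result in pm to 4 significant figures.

r_n = n²a₀/Z = 2² × 52.92 / 2
    = 4 × 52.92 / 2 = 105.8 pm

105.8 pm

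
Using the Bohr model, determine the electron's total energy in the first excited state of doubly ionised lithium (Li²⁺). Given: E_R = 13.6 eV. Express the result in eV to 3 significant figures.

-30.6 eV

E_n = −E_R·Z²/n² = −13.6 × 3²/2² = -30.6 eV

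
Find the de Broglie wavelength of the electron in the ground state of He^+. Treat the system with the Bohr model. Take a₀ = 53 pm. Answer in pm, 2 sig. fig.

170 pm

The Bohr quantisation condition is nλ = 2πr_n.
r_n = n²a₀/Z = 26 pm
λ = 2πr_n/n = 2π·26/1 = 170 pm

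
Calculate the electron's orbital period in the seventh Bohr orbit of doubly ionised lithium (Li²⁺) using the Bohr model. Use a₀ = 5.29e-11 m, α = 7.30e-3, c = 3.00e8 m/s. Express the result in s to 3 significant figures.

5.78e-15 s

r = n²a₀/Z = 7²·5.29e-11/3 = 8.64e-10 m
v = Zαc/n = 3·0.00730·3.00e8/7 = 9.39e5 m/s
T = 2πr/v = 5.78e-15 s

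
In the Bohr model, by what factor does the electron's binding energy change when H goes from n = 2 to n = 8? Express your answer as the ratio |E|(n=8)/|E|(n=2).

1/16

|E| ∝ Z^2 · n^-2; with Z fixed, |E| ∝ n^-2.
|E|(n=8)/|E|(n=2) = (8/2)^-2 = 1/16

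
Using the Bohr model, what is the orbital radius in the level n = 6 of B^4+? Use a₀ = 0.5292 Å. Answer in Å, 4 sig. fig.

r_n = n²a₀/Z = 6² × 0.5292 / 5
    = 36 × 0.5292 / 5 = 3.810 Å

3.810 Å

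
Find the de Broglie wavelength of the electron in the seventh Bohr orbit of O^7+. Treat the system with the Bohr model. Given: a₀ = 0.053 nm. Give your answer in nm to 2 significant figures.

0.29 nm

The Bohr quantisation condition is nλ = 2πr_n.
r_n = n²a₀/Z = 0.32 nm
λ = 2πr_n/n = 2π·0.32/7 = 0.29 nm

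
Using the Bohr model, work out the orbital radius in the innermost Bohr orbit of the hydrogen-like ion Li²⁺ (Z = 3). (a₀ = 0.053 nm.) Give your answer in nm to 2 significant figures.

r_n = n²a₀/Z = 1² × 0.053 / 3
    = 1 × 0.053 / 3 = 0.018 nm

0.018 nm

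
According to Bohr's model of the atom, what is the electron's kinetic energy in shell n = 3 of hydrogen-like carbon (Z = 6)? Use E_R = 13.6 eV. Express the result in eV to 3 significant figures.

For a Coulomb orbit the virial theorem gives K = −E_n.
E_n = −E_R·Z²/n², so K = E_R·Z²/n² = 13.6 × 6²/3² = 54.4 eV

54.4 eV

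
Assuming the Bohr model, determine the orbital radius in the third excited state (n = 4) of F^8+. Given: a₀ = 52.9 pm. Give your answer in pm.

r_n = n²a₀/Z = 4² × 52.9 / 9
    = 16 × 52.9 / 9 = 94.0 pm

94.0 pm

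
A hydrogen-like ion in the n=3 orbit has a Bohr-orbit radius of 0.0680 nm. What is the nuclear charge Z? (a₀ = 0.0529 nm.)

7

r_n = n²a₀/Z ⇒ Z = n²a₀/r = 3² × 0.0529 / 0.0680 ≈ 7.00
Z = 7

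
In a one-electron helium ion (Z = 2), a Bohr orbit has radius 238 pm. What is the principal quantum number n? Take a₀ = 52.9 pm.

r_n = n²a₀/Z ⇒ n² = rZ/a₀ = 238 × 2 / 52.9 ≈ 9.00
n = 3

3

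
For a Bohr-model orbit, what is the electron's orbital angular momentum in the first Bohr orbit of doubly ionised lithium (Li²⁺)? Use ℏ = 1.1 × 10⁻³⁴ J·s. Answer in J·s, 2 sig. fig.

1.1 × 10⁻³⁴ J·s

L_n = nℏ = 1 × 1.1 × 10⁻³⁴ = 1.1 × 10⁻³⁴ J·s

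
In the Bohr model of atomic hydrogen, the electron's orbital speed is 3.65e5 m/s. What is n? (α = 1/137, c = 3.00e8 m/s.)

6

v_n = Zαc/n ⇒ n = Zαc/v = 1 × 0.00730 × 3.00e8 / 3.65e5 ≈ 6.00
n = 6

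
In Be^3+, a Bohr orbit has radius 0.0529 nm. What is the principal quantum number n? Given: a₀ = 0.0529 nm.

2

r_n = n²a₀/Z ⇒ n² = rZ/a₀ = 0.0529 × 4 / 0.0529 ≈ 4.00
n = 2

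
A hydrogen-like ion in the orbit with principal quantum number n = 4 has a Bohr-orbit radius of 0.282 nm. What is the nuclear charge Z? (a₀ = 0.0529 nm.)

3

r_n = n²a₀/Z ⇒ Z = n²a₀/r = 4² × 0.0529 / 0.282 ≈ 3.00
Z = 3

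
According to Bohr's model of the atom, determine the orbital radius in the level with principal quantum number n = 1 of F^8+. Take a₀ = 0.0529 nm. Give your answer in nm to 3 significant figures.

r_n = n²a₀/Z = 1² × 0.0529 / 9
    = 1 × 0.0529 / 9 = 0.00588 nm

0.00588 nm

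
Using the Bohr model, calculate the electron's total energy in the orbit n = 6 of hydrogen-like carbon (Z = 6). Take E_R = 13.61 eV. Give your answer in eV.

-13.61 eV

E_n = −E_R·Z²/n² = −13.61 × 6²/6² = -13.61 eV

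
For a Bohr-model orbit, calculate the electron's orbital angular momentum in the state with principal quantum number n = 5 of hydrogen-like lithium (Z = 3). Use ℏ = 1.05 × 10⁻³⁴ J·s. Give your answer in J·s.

L_n = nℏ = 5 × 1.05 × 10⁻³⁴ = 5.25 × 10⁻³⁴ J·s

5.25 × 10⁻³⁴ J·s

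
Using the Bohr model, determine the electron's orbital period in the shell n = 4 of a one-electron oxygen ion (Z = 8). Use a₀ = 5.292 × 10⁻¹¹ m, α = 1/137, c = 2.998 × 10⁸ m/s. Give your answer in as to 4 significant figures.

151.9 as

r = n²a₀/Z = 4²·5.292 × 10⁻¹¹/8 = 1.058 × 10⁻¹⁰ m
v = Zαc/n = 8·0.007299·2.998 × 10⁸/4 = 4.377 × 10⁶ m/s
T = 2πr/v = 1.519 × 10⁻¹⁶ s = 151.9 as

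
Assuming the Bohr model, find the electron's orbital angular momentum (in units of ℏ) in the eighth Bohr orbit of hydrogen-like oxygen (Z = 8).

L_n = nℏ, so L/ℏ = n = 8.

8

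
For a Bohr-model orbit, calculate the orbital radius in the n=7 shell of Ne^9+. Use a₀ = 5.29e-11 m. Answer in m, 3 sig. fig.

r_n = n²a₀/Z = 7² × 5.29e-11 / 10
    = 49 × 5.29e-11 / 10 = 2.59e-10 m

2.59e-10 m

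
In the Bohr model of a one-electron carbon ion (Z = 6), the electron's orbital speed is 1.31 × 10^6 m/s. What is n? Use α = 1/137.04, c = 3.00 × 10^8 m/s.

v_n = Zαc/n ⇒ n = Zαc/v = 6 × 0.00730 × 3.00 × 10^8 / 1.31 × 10^6 ≈ 10.03
n = 10

10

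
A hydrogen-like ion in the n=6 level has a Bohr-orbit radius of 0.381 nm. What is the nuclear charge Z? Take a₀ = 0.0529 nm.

5

r_n = n²a₀/Z ⇒ Z = n²a₀/r = 6² × 0.0529 / 0.381 ≈ 5.00
Z = 5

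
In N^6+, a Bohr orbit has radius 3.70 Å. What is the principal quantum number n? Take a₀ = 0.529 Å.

7

r_n = n²a₀/Z ⇒ n² = rZ/a₀ = 3.70 × 7 / 0.529 ≈ 48.96
n = 7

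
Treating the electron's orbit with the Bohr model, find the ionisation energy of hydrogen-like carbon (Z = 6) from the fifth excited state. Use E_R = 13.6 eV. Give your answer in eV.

E_n = −E_R·Z²/n² = −13.6 × 6²/6² eV = -13.6 eV
Ionisation energy = −E_n = 13.6 eV

13.6 eV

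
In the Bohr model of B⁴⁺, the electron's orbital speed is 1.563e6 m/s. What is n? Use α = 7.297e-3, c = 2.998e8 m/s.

v_n = Zαc/n ⇒ n = Zαc/v = 5 × 0.007297 × 2.998e8 / 1.563e6 ≈ 7.00
n = 7

7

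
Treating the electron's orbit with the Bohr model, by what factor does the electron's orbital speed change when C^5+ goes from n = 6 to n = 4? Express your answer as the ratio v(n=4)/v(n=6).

v ∝ Z^1 · n^-1; with Z fixed, v ∝ n^-1.
v(n=4)/v(n=6) = (4/6)^-1 = 3/2

3/2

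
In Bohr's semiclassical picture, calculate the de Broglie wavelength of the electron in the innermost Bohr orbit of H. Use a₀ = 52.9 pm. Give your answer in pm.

332 pm

The Bohr quantisation condition is nλ = 2πr_n.
r_n = n²a₀/Z = 52.9 pm
λ = 2πr_n/n = 2π·52.9/1 = 332 pm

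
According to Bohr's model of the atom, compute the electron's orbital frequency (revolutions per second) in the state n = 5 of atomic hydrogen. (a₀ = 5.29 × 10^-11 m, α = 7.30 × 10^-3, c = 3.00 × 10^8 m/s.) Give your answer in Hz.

5.27 × 10^13 Hz

r = n²a₀/Z = 1.32 × 10^-9 m, v = Zαc/n = 4.38 × 10^5 m/s
f = v/(2πr) = 5.27 × 10^13 Hz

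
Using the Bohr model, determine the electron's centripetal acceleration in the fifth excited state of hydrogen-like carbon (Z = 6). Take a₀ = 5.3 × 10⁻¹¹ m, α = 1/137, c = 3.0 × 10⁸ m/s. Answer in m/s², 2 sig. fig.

1.5 × 10²² m/s²

r = n²a₀/Z = 3.2 × 10⁻¹⁰ m, v = Zαc/n = 2.2 × 10⁶ m/s
a = v²/r = (2.2 × 10⁶)² / 3.2 × 10⁻¹⁰ = 1.5 × 10²² m/s²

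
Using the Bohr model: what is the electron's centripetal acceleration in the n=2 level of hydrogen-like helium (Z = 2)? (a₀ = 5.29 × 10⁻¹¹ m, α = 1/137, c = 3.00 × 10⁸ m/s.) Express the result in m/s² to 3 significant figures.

4.53 × 10²² m/s²

r = n²a₀/Z = 1.06 × 10⁻¹⁰ m, v = Zαc/n = 2.19 × 10⁶ m/s
a = v²/r = (2.19 × 10⁶)² / 1.06 × 10⁻¹⁰ = 4.53 × 10²² m/s²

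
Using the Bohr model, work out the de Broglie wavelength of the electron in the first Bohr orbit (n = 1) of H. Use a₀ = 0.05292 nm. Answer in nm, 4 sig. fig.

The Bohr quantisation condition is nλ = 2πr_n.
r_n = n²a₀/Z = 0.05292 nm
λ = 2πr_n/n = 2π·0.05292/1 = 0.3325 nm

0.3325 nm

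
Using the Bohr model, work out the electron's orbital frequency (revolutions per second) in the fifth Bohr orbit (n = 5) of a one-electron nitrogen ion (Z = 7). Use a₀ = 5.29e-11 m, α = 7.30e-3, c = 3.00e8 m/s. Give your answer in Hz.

r = n²a₀/Z = 1.89e-10 m, v = Zαc/n = 3.07e6 m/s
f = v/(2πr) = 2.58e15 Hz

2.58e15 Hz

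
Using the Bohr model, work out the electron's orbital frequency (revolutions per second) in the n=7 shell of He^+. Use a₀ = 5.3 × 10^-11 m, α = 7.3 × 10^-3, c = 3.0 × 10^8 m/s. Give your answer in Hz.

7.7 × 10^13 Hz

r = n²a₀/Z = 1.3 × 10^-9 m, v = Zαc/n = 6.3 × 10^5 m/s
f = v/(2πr) = 7.7 × 10^13 Hz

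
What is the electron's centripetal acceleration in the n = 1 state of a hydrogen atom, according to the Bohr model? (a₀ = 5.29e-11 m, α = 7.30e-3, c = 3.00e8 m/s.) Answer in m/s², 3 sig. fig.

r = n²a₀/Z = 5.29e-11 m, v = Zαc/n = 2.19e6 m/s
a = v²/r = (2.19e6)² / 5.29e-11 = 9.07e22 m/s²

9.07e22 m/s²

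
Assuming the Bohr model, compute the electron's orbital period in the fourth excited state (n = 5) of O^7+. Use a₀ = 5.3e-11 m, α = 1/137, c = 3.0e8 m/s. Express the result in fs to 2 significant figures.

0.30 fs

r = n²a₀/Z = 5²·5.3e-11/8 = 1.7e-10 m
v = Zαc/n = 8·0.0073·3.0e8/5 = 3.5e6 m/s
T = 2πr/v = 3.0e-16 s = 0.30 fs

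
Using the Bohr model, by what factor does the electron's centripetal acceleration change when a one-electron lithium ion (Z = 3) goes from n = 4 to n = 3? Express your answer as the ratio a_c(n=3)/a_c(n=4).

a_c ∝ Z^3 · n^-4; with Z fixed, a_c ∝ n^-4.
a_c(n=3)/a_c(n=4) = (3/4)^-4 = 256/81

256/81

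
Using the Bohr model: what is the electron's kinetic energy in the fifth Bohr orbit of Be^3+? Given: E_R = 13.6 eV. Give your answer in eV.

8.70 eV

For a Coulomb orbit the virial theorem gives K = −E_n.
E_n = −E_R·Z²/n², so K = E_R·Z²/n² = 13.6 × 4²/5² = 8.70 eV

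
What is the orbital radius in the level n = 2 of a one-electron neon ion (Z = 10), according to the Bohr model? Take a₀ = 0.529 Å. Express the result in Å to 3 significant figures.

0.212 Å

r_n = n²a₀/Z = 2² × 0.529 / 10
    = 4 × 0.529 / 10 = 0.212 Å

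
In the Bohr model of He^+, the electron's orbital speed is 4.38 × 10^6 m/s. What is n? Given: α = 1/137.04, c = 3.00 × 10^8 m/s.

1

v_n = Zαc/n ⇒ n = Zαc/v = 2 × 0.00730 × 3.00 × 10^8 / 4.38 × 10^6 ≈ 1.00
n = 1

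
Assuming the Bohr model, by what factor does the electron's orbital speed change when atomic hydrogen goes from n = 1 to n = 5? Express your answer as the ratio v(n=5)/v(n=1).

v ∝ Z^1 · n^-1; with Z fixed, v ∝ n^-1.
v(n=5)/v(n=1) = (5/1)^-1 = 1/5

1/5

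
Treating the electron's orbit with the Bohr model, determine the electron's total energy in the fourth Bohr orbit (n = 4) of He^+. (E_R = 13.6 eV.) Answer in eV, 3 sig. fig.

E_n = −E_R·Z²/n² = −13.6 × 2²/4² = -3.40 eV

-3.40 eV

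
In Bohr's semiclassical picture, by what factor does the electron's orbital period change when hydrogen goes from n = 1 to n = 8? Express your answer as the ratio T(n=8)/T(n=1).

T ∝ Z^-2 · n^3; with Z fixed, T ∝ n^3.
T(n=8)/T(n=1) = (8/1)^3 = 512

512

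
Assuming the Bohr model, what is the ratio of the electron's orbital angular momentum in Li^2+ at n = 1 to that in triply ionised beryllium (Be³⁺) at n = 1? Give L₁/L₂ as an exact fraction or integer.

L = nℏ is independent of Z.
L₁/L₂ = n₁/n₂ = 1/1 = 1

1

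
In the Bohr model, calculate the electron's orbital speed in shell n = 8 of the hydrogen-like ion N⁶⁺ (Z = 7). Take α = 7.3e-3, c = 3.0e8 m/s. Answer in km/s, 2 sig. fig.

v_n = Zαc/n = 7 × 0.0073 × 3.0e8 / 8
    = 1900 km/s

1900 km/s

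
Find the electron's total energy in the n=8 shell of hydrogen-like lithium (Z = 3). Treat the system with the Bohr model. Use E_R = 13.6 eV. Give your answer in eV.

-1.91 eV

E_n = −E_R·Z²/n² = −13.6 × 3²/8² = -1.91 eV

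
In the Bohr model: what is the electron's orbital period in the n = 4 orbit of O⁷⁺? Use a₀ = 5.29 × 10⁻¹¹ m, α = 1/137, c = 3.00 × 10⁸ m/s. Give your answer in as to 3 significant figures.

152 as

r = n²a₀/Z = 4²·5.29 × 10⁻¹¹/8 = 1.06 × 10⁻¹⁰ m
v = Zαc/n = 8·0.00730·3.00 × 10⁸/4 = 4.38 × 10⁶ m/s
T = 2πr/v = 1.52 × 10⁻¹⁶ s = 152 as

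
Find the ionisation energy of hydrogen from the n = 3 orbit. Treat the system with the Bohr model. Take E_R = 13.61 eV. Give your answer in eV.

1.512 eV

E_n = −E_R·Z²/n² = −13.61 × 1²/3² eV = -1.512 eV
Ionisation energy = −E_n = 1.512 eV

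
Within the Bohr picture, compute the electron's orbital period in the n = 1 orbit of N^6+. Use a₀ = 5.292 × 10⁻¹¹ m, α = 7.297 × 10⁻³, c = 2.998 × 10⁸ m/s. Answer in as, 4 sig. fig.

r = n²a₀/Z = 1²·5.292 × 10⁻¹¹/7 = 7.560 × 10⁻¹² m
v = Zαc/n = 7·0.007297·2.998 × 10⁸/1 = 1.531 × 10⁷ m/s
T = 2πr/v = 3.102 × 10⁻¹⁸ s = 3.102 as

3.102 as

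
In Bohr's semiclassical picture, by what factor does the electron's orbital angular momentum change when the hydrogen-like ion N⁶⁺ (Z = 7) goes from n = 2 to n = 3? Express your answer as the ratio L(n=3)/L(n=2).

L = nℏ depends only on n, so L ∝ n.
L(n=3)/L(n=2) = (3/2)^1 = 3/2

3/2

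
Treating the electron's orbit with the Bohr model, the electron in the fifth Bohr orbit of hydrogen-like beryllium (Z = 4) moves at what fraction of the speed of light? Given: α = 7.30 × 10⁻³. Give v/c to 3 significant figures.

v_n = Zαc/n, so v/c = Zα/n = 4 × 0.00730 / 5 = 0.00584

0.00584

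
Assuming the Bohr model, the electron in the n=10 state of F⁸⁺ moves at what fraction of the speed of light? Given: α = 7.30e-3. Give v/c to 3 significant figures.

v_n = Zαc/n, so v/c = Zα/n = 9 × 0.00730 / 10 = 0.00657

0.00657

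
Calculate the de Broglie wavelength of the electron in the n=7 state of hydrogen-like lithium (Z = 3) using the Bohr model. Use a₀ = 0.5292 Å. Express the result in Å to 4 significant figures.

The Bohr quantisation condition is nλ = 2πr_n.
r_n = n²a₀/Z = 8.644 Å
λ = 2πr_n/n = 2π·8.644/7 = 7.758 Å

7.758 Å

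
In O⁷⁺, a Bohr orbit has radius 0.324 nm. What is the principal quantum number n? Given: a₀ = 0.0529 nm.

r_n = n²a₀/Z ⇒ n² = rZ/a₀ = 0.324 × 8 / 0.0529 ≈ 49.00
n = 7

7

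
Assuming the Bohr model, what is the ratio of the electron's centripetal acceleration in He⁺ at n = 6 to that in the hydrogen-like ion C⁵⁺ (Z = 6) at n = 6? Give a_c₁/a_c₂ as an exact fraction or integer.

a_c ∝ Z^3 · n^-4
a_c₁/a_c₂ = (2/6)^3 · (6/6)^-4 = 1/27

1/27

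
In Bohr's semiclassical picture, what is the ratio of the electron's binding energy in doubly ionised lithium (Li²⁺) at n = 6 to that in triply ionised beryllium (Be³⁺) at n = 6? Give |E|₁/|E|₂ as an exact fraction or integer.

9/16

|E| ∝ Z^2 · n^-2
|E|₁/|E|₂ = (3/4)^2 · (6/6)^-2 = 9/16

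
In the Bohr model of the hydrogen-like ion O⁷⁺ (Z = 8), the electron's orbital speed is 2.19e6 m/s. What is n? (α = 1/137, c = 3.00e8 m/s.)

v_n = Zαc/n ⇒ n = Zαc/v = 8 × 0.00730 × 3.00e8 / 2.19e6 ≈ 8.00
n = 8

8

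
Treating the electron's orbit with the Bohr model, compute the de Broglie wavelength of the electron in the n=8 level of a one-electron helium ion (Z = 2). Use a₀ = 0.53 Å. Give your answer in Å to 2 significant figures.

The Bohr quantisation condition is nλ = 2πr_n.
r_n = n²a₀/Z = 17 Å
λ = 2πr_n/n = 2π·17/8 = 13 Å

13 Å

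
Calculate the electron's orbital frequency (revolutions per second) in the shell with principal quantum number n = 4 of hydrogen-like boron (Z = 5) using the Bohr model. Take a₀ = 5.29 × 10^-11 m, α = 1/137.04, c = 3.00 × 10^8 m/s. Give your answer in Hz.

2.57 × 10^15 Hz

r = n²a₀/Z = 1.69 × 10^-10 m, v = Zαc/n = 2.74 × 10^6 m/s
f = v/(2πr) = 2.57 × 10^15 Hz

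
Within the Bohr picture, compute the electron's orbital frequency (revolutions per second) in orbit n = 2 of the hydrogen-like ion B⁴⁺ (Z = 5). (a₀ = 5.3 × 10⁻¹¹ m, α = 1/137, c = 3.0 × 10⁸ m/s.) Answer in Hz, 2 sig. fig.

r = n²a₀/Z = 4.2 × 10⁻¹¹ m, v = Zαc/n = 5.5 × 10⁶ m/s
f = v/(2πr) = 2.1 × 10¹⁶ Hz

2.1 × 10¹⁶ Hz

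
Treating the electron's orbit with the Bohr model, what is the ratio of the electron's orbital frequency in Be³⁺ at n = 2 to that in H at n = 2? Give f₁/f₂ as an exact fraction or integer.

f ∝ Z^2 · n^-3
f₁/f₂ = (4/1)^2 · (2/2)^-3 = 16

16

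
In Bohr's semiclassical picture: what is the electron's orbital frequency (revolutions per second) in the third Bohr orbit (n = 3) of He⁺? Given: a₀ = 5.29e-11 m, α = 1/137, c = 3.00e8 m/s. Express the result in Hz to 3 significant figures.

r = n²a₀/Z = 2.38e-10 m, v = Zαc/n = 1.46e6 m/s
f = v/(2πr) = 9.76e14 Hz

9.76e14 Hz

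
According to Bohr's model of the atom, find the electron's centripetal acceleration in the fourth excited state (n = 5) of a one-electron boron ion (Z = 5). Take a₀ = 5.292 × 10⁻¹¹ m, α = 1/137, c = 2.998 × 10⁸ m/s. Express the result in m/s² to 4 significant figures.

r = n²a₀/Z = 2.646 × 10⁻¹⁰ m, v = Zαc/n = 2.188 × 10⁶ m/s
a = v²/r = (2.188 × 10⁶)² / 2.646 × 10⁻¹⁰ = 1.810 × 10²² m/s²

1.810 × 10²² m/s²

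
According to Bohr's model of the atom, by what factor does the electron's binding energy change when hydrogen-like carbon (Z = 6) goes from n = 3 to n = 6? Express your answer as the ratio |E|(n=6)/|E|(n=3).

1/4

|E| ∝ Z^2 · n^-2; with Z fixed, |E| ∝ n^-2.
|E|(n=6)/|E|(n=3) = (6/3)^-2 = 1/4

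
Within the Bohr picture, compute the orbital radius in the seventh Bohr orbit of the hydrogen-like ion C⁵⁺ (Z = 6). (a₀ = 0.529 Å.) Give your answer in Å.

r_n = n²a₀/Z = 7² × 0.529 / 6
    = 49 × 0.529 / 6 = 4.32 Å

4.32 Å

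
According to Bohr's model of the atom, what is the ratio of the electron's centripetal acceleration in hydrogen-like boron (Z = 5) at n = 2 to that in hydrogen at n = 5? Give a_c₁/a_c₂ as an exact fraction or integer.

a_c ∝ Z^3 · n^-4
a_c₁/a_c₂ = (5/1)^3 · (2/5)^-4 = 78125/16

78125/16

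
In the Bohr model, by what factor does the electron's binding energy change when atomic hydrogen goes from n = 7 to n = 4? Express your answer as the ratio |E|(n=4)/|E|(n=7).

|E| ∝ Z^2 · n^-2; with Z fixed, |E| ∝ n^-2.
|E|(n=4)/|E|(n=7) = (4/7)^-2 = 49/16

49/16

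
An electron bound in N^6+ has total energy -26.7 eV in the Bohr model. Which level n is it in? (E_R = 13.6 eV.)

E_n = −E_R Z²/n² ⇒ n² = E_R Z²/(−E_n) = 13.6 × 7² / 26.7 ≈ 24.96
n = 5

5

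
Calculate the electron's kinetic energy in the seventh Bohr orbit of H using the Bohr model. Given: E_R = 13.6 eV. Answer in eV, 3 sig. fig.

For a Coulomb orbit the virial theorem gives K = −E_n.
E_n = −E_R·Z²/n², so K = E_R·Z²/n² = 13.6 × 1²/7² = 0.278 eV

0.278 eV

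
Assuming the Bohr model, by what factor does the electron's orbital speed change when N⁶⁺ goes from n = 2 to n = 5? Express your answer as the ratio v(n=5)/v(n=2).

v ∝ Z^1 · n^-1; with Z fixed, v ∝ n^-1.
v(n=5)/v(n=2) = (5/2)^-1 = 2/5

2/5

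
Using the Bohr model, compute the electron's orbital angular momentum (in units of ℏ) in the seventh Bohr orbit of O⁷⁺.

L_n = nℏ, so L/ℏ = n = 7.

7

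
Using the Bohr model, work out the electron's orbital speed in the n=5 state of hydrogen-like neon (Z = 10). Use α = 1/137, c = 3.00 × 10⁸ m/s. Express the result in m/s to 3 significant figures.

v_n = Zαc/n = 10 × 0.00730 × 3.00 × 10⁸ / 5
    = 4.38 × 10⁶ m/s

4.38 × 10⁶ m/s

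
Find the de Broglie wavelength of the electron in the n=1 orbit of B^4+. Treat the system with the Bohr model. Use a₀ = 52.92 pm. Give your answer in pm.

66.50 pm

The Bohr quantisation condition is nλ = 2πr_n.
r_n = n²a₀/Z = 10.58 pm
λ = 2πr_n/n = 2π·10.58/1 = 66.50 pm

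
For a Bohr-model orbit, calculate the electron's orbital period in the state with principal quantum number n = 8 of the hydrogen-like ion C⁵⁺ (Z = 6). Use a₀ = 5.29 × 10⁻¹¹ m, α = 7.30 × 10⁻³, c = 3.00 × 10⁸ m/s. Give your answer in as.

r = n²a₀/Z = 8²·5.29 × 10⁻¹¹/6 = 5.64 × 10⁻¹⁰ m
v = Zαc/n = 6·0.00730·3.00 × 10⁸/8 = 1.64 × 10⁶ m/s
T = 2πr/v = 2.16 × 10⁻¹⁵ s = 2160 as

2160 as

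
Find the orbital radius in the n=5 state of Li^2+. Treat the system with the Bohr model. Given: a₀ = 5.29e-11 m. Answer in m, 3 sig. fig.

4.41e-10 m

r_n = n²a₀/Z = 5² × 5.29e-11 / 3
    = 25 × 5.29e-11 / 3 = 4.41e-10 m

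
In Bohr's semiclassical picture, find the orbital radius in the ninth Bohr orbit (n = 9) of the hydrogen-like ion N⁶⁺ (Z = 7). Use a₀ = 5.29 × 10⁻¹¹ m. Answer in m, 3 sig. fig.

r_n = n²a₀/Z = 9² × 5.29 × 10⁻¹¹ / 7
    = 81 × 5.29 × 10⁻¹¹ / 7 = 6.12 × 10⁻¹⁰ m

6.12 × 10⁻¹⁰ m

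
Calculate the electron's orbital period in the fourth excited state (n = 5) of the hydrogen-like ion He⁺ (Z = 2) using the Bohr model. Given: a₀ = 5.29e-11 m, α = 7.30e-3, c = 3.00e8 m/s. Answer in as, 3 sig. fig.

r = n²a₀/Z = 5²·5.29e-11/2 = 6.61e-10 m
v = Zαc/n = 2·0.00730·3.00e8/5 = 8.76e5 m/s
T = 2πr/v = 4.74e-15 s = 4740 as

4740 as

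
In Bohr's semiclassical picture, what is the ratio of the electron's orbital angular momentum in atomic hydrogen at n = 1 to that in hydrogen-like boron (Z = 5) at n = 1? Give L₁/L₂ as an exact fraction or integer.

L = nℏ is independent of Z.
L₁/L₂ = n₁/n₂ = 1/1 = 1

1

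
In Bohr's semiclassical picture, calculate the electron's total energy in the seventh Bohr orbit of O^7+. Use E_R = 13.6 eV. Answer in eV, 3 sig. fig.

-17.8 eV

E_n = −E_R·Z²/n² = −13.6 × 8²/7² = -17.8 eV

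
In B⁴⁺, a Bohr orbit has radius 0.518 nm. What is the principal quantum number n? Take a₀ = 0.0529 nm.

r_n = n²a₀/Z ⇒ n² = rZ/a₀ = 0.518 × 5 / 0.0529 ≈ 48.96
n = 7

7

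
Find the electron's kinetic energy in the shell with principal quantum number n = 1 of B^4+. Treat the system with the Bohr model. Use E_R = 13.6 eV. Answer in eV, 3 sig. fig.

For a Coulomb orbit the virial theorem gives K = −E_n.
E_n = −E_R·Z²/n², so K = E_R·Z²/n² = 13.6 × 5²/1² = 340 eV

340 eV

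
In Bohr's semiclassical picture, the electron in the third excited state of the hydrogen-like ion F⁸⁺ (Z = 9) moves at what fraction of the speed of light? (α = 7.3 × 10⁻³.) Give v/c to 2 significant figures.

v_n = Zαc/n, so v/c = Zα/n = 9 × 0.0073 / 4 = 0.016

0.016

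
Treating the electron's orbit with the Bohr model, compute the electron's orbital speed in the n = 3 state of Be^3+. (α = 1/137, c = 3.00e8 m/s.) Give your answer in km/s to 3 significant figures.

v_n = Zαc/n = 4 × 0.00730 × 3.00e8 / 3
    = 2920 km/s

2920 km/s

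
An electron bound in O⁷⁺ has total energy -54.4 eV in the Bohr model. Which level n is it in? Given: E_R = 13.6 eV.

E_n = −E_R Z²/n² ⇒ n² = E_R Z²/(−E_n) = 13.6 × 8² / 54.4 ≈ 16.00
n = 4

4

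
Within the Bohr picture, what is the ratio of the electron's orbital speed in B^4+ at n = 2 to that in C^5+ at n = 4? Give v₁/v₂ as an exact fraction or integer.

v ∝ Z^1 · n^-1
v₁/v₂ = (5/6)^1 · (2/4)^-1 = 5/3

5/3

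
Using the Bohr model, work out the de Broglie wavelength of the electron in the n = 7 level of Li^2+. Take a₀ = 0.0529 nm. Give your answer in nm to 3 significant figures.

The Bohr quantisation condition is nλ = 2πr_n.
r_n = n²a₀/Z = 0.864 nm
λ = 2πr_n/n = 2π·0.864/7 = 0.776 nm

0.776 nm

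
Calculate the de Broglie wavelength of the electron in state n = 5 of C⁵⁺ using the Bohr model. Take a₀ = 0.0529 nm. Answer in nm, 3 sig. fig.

0.277 nm

The Bohr quantisation condition is nλ = 2πr_n.
r_n = n²a₀/Z = 0.220 nm
λ = 2πr_n/n = 2π·0.220/5 = 0.277 nm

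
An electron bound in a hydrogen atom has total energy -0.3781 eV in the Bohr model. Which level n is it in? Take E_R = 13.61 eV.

E_n = −E_R Z²/n² ⇒ n² = E_R Z²/(−E_n) = 13.61 × 1² / 0.3781 ≈ 36.00
n = 6

6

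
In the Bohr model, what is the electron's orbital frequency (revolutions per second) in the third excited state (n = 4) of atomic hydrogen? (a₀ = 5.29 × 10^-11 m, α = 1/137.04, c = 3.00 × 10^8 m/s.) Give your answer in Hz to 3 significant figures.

r = n²a₀/Z = 8.46 × 10^-10 m, v = Zαc/n = 5.47 × 10^5 m/s
f = v/(2πr) = 1.03 × 10^14 Hz

1.03 × 10^14 Hz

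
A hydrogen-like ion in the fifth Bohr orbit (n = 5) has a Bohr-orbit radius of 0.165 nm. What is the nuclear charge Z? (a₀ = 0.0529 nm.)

r_n = n²a₀/Z ⇒ Z = n²a₀/r = 5² × 0.0529 / 0.165 ≈ 8.02
Z = 8

8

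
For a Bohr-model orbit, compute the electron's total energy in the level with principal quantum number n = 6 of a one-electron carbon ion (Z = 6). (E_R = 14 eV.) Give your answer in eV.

E_n = −E_R·Z²/n² = −14 × 6²/6² = -14 eV

-14 eV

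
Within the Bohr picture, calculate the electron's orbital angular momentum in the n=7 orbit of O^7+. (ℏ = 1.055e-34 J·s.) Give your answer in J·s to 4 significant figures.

7.385e-34 J·s

L_n = nℏ = 7 × 1.055e-34 = 7.385e-34 J·s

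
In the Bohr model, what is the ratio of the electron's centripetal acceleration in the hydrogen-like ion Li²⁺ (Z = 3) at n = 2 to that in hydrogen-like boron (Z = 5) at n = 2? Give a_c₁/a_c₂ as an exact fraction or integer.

a_c ∝ Z^3 · n^-4
a_c₁/a_c₂ = (3/5)^3 · (2/2)^-4 = 27/125

27/125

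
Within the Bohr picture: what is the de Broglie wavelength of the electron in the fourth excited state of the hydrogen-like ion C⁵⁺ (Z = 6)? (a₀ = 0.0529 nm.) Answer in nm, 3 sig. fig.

The Bohr quantisation condition is nλ = 2πr_n.
r_n = n²a₀/Z = 0.220 nm
λ = 2πr_n/n = 2π·0.220/5 = 0.277 nm

0.277 nm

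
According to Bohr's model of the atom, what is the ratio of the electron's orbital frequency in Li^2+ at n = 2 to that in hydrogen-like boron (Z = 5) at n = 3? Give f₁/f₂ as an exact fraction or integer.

f ∝ Z^2 · n^-3
f₁/f₂ = (3/5)^2 · (2/3)^-3 = 243/200

243/200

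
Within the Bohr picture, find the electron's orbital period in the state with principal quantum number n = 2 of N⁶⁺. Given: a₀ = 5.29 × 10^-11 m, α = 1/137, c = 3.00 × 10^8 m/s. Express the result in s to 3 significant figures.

r = n²a₀/Z = 2²·5.29 × 10^-11/7 = 3.02 × 10^-11 m
v = Zαc/n = 7·0.00730·3.00 × 10^8/2 = 7.66 × 10^6 m/s
T = 2πr/v = 2.48 × 10^-17 s

2.48 × 10^-17 s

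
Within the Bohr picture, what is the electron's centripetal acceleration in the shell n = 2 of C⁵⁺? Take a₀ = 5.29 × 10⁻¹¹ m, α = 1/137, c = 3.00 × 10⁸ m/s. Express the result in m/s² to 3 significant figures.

r = n²a₀/Z = 3.53 × 10⁻¹¹ m, v = Zαc/n = 6.57 × 10⁶ m/s
a = v²/r = (6.57 × 10⁶)² / 3.53 × 10⁻¹¹ = 1.22 × 10²⁴ m/s²

1.22 × 10²⁴ m/s²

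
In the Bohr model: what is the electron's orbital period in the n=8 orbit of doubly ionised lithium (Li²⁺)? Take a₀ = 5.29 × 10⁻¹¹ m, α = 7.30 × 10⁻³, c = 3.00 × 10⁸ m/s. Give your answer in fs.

8.63 fs

r = n²a₀/Z = 8²·5.29 × 10⁻¹¹/3 = 1.13 × 10⁻⁹ m
v = Zαc/n = 3·0.00730·3.00 × 10⁸/8 = 8.21 × 10⁵ m/s
T = 2πr/v = 8.63 × 10⁻¹⁵ s = 8.63 fs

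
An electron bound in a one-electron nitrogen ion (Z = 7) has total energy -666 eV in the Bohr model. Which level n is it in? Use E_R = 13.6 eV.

1

E_n = −E_R Z²/n² ⇒ n² = E_R Z²/(−E_n) = 13.6 × 7² / 666 ≈ 1.00
n = 1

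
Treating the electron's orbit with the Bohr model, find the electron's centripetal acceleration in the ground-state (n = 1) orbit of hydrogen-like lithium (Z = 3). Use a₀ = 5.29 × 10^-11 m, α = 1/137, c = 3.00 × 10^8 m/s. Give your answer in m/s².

r = n²a₀/Z = 1.76 × 10^-11 m, v = Zαc/n = 6.57 × 10^6 m/s
a = v²/r = (6.57 × 10^6)² / 1.76 × 10^-11 = 2.45 × 10^24 m/s²

2.45 × 10^24 m/s²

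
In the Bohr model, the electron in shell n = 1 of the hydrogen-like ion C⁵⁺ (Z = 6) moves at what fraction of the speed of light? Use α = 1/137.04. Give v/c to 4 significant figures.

v_n = Zαc/n, so v/c = Zα/n = 6 × 0.007297 / 1 = 0.04378

0.04378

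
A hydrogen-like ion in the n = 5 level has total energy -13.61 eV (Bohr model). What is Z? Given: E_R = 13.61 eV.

E_n = −E_R Z²/n² ⇒ Z² = −E_n n²/E_R = 13.61 × 5² / 13.61 ≈ 25.00
Z = 5

5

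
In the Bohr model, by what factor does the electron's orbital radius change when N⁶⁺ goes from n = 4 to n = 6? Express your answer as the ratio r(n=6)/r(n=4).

r ∝ Z^-1 · n^2; with Z fixed, r ∝ n^2.
r(n=6)/r(n=4) = (6/4)^2 = 9/4

9/4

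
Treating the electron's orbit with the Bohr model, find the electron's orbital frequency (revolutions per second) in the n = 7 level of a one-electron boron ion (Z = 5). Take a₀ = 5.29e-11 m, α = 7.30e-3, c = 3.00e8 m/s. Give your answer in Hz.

r = n²a₀/Z = 5.18e-10 m, v = Zαc/n = 1.56e6 m/s
f = v/(2πr) = 4.80e14 Hz

4.80e14 Hz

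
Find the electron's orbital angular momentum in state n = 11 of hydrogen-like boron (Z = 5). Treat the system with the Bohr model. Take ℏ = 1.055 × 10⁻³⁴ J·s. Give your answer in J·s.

L_n = nℏ = 11 × 1.055 × 10⁻³⁴ = 1.160 × 10⁻³³ J·s

1.160 × 10⁻³³ J·s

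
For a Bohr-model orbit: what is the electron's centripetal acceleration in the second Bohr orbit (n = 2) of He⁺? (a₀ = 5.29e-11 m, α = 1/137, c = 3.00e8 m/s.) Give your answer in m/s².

4.53e22 m/s²

r = n²a₀/Z = 1.06e-10 m, v = Zαc/n = 2.19e6 m/s
a = v²/r = (2.19e6)² / 1.06e-10 = 4.53e22 m/s²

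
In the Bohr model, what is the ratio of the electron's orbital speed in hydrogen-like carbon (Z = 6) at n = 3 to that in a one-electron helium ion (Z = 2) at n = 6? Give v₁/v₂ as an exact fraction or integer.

6

v ∝ Z^1 · n^-1
v₁/v₂ = (6/2)^1 · (3/6)^-1 = 6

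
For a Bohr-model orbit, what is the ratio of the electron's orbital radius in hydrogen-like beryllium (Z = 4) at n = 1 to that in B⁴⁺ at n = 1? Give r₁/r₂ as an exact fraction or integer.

5/4

r ∝ Z^-1 · n^2
r₁/r₂ = (4/5)^-1 · (1/1)^2 = 5/4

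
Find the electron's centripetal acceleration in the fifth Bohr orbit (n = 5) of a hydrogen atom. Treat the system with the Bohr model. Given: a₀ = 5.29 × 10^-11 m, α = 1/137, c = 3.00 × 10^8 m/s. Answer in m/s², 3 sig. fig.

1.45 × 10^20 m/s²

r = n²a₀/Z = 1.32 × 10^-9 m, v = Zαc/n = 4.38 × 10^5 m/s
a = v²/r = (4.38 × 10^5)² / 1.32 × 10^-9 = 1.45 × 10^20 m/s²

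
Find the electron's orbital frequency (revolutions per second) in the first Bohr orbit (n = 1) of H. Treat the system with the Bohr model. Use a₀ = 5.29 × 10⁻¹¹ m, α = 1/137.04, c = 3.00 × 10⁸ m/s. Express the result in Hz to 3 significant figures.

r = n²a₀/Z = 5.29 × 10⁻¹¹ m, v = Zαc/n = 2.19 × 10⁶ m/s
f = v/(2πr) = 6.59 × 10¹⁵ Hz

6.59 × 10¹⁵ Hz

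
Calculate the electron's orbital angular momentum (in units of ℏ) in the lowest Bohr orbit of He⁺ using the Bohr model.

1

L_n = nℏ, so L/ℏ = n = 1.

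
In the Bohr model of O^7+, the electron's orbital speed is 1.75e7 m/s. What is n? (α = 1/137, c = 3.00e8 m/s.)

1

v_n = Zαc/n ⇒ n = Zαc/v = 8 × 0.00730 × 3.00e8 / 1.75e7 ≈ 1.00
n = 1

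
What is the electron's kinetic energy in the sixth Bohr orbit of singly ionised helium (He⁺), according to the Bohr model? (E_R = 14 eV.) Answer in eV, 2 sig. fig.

1.6 eV

For a Coulomb orbit the virial theorem gives K = −E_n.
E_n = −E_R·Z²/n², so K = E_R·Z²/n² = 14 × 2²/6² = 1.6 eV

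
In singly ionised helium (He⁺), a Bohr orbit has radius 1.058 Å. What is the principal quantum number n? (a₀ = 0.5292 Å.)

r_n = n²a₀/Z ⇒ n² = rZ/a₀ = 1.058 × 2 / 0.5292 ≈ 4.00
n = 2

2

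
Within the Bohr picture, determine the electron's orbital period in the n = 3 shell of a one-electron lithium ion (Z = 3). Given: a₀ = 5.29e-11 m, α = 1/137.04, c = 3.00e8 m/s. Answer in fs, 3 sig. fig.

r = n²a₀/Z = 3²·5.29e-11/3 = 1.59e-10 m
v = Zαc/n = 3·0.00730·3.00e8/3 = 2.19e6 m/s
T = 2πr/v = 4.55e-16 s = 0.455 fs

0.455 fs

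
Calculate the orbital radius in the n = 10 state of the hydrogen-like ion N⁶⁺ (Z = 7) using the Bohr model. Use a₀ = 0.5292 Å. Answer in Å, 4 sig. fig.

r_n = n²a₀/Z = 10² × 0.5292 / 7
    = 100 × 0.5292 / 7 = 7.560 Å

7.560 Å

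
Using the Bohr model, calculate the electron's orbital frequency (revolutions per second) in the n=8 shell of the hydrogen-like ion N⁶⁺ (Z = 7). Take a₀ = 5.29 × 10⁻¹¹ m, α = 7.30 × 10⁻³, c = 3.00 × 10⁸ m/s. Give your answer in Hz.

6.31 × 10¹⁴ Hz

r = n²a₀/Z = 4.84 × 10⁻¹⁰ m, v = Zαc/n = 1.92 × 10⁶ m/s
f = v/(2πr) = 6.31 × 10¹⁴ Hz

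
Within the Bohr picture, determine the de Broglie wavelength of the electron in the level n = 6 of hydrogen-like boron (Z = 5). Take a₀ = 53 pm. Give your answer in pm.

400 pm

The Bohr quantisation condition is nλ = 2πr_n.
r_n = n²a₀/Z = 380 pm
λ = 2πr_n/n = 2π·380/6 = 400 pm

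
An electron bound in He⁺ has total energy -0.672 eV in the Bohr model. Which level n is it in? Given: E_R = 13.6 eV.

9

E_n = −E_R Z²/n² ⇒ n² = E_R Z²/(−E_n) = 13.6 × 2² / 0.672 ≈ 80.95
n = 9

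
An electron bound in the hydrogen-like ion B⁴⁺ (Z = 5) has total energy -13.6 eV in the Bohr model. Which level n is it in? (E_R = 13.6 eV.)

E_n = −E_R Z²/n² ⇒ n² = E_R Z²/(−E_n) = 13.6 × 5² / 13.6 ≈ 25.00
n = 5

5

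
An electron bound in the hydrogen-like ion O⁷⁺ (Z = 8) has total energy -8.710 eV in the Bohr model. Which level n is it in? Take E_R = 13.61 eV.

E_n = −E_R Z²/n² ⇒ n² = E_R Z²/(−E_n) = 13.61 × 8² / 8.710 ≈ 100.00
n = 10

10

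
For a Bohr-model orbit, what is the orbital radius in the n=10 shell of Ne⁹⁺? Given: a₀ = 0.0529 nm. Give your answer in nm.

r_n = n²a₀/Z = 10² × 0.0529 / 10
    = 100 × 0.0529 / 10 = 0.529 nm

0.529 nm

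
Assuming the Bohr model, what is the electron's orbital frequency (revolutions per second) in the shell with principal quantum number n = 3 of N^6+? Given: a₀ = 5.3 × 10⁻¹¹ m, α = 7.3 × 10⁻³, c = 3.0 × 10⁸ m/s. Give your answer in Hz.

r = n²a₀/Z = 6.8 × 10⁻¹¹ m, v = Zαc/n = 5.1 × 10⁶ m/s
f = v/(2πr) = 1.2 × 10¹⁶ Hz

1.2 × 10¹⁶ Hz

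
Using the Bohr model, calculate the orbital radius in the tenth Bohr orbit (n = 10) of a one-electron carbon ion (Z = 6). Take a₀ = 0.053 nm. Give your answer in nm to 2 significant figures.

0.88 nm

r_n = n²a₀/Z = 10² × 0.053 / 6
    = 100 × 0.053 / 6 = 0.88 nm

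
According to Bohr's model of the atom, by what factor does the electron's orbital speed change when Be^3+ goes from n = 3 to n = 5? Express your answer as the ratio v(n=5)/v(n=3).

v ∝ Z^1 · n^-1; with Z fixed, v ∝ n^-1.
v(n=5)/v(n=3) = (5/3)^-1 = 3/5

3/5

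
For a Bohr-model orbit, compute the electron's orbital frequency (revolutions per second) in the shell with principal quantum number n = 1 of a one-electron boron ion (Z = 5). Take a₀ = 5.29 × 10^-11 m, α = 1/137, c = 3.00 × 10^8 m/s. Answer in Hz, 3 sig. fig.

r = n²a₀/Z = 1.06 × 10^-11 m, v = Zαc/n = 1.09 × 10^7 m/s
f = v/(2πr) = 1.65 × 10^17 Hz

1.65 × 10^17 Hz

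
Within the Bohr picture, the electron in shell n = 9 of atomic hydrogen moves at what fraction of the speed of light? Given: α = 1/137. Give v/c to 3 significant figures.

v_n = Zαc/n, so v/c = Zα/n = 1 × 0.00730 / 9 = 0.000811

0.000811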